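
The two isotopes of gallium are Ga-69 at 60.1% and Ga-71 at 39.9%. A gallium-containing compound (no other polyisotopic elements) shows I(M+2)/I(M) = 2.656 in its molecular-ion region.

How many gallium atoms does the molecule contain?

The M+2/M ratio from n Ga atoms is n · q/p = n · 0.399/0.601.
n = 2.656 × 0.601/0.399 = 4.00 ≈ 4

4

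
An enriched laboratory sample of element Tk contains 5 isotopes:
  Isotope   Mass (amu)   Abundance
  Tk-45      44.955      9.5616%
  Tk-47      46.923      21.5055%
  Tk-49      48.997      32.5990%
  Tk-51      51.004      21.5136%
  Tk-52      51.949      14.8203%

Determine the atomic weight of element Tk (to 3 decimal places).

49.034 amu

Average mass = Σ (abundance × isotope mass) = 0.095616 × 44.955 + 0.215055 × 46.923 + 0.325990 × 48.997 + 0.215136 × 51.004 + 0.148203 × 51.949
= 4.2984 + 10.0910 + 15.9725 + 10.9728 + 7.6990 = 49.0337 amu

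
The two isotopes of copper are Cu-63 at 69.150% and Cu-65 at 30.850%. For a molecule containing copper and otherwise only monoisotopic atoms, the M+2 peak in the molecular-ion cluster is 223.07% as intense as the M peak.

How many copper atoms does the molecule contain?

5

With n Cu atoms, P(M+2)/P(M) = C(n,1)·p^(n−1)q / p^n = n·q/p = n · 0.30850/0.69150.
n = 2.2307 × 0.69150/0.30850 = 5.00 ≈ 5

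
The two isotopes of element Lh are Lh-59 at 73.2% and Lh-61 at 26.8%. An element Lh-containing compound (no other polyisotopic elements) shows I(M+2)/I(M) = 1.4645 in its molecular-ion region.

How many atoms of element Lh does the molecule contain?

4

The M+2/M ratio from n Lh atoms is n · q/p = n · 0.268/0.732.
n = 1.4645 × 0.732/0.268 = 4.00 ≈ 4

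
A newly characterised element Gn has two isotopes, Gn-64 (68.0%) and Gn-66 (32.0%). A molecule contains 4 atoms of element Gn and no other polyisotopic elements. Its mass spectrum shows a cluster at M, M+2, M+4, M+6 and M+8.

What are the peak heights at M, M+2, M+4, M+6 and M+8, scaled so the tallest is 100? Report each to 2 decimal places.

Each Gn atom is independently Gn-64 (p = 0.680) or Gn-66 (q = 0.320); the cluster is the binomial expansion (p + q)^4.
P(M) = 0.680^4 = 0.213814
P(M+2) = 4 × 0.680^3 × 0.320^1 = 0.402473
P(M+4) = 6 × 0.680^2 × 0.320^2 = 0.284099
P(M+6) = 4 × 0.680^1 × 0.320^3 = 0.089129
P(M+8) = 0.320^4 = 0.010486
The M+2 peak is largest (0.402473); scaling to 100 gives 53.13 : 100.00 : 70.59 : 22.15 : 2.61.

53.13 : 100.00 : 70.59 : 22.15 : 2.61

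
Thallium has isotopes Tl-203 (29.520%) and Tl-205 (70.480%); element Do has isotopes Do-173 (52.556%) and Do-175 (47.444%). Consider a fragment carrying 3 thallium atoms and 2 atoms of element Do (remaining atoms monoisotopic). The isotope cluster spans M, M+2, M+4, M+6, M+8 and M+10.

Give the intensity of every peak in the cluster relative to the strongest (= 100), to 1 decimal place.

Thallium pattern (n=3): 0.02572463 : 0.18425524 : 0.43991564 : 0.35010449
Element Do pattern (n=2): 0.27621331 : 0.49869337 : 0.22509331
Convolve the two distributions (both contribute in 2-u steps):
  M: 0.02572463×0.27621331 = 0.007105
  M+2: 0.02572463×0.49869337 + 0.18425524×0.27621331 = 0.063722
  M+4: 0.02572463×0.22509331 + 0.18425524×0.49869337 + 0.43991564×0.27621331 = 0.219188
  M+6: 0.18425524×0.22509331 + 0.43991564×0.49869337 + 0.35010449×0.27621331 = 0.357561
  M+8: 0.43991564×0.22509331 + 0.35010449×0.49869337 = 0.273617
  M+10: 0.35010449×0.22509331 = 0.078806
Scale to base peak (0.357561) = 100: 2.0 : 17.8 : 61.3 : 100.0 : 76.5 : 22.0

2.0 : 17.8 : 61.3 : 100.0 : 76.5 : 22.0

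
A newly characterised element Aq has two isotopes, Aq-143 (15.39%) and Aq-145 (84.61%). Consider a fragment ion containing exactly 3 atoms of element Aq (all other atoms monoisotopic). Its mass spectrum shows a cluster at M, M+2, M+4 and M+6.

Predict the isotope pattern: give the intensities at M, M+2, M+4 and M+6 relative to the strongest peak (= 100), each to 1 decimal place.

The 3 Aq atoms are independent, so intensities follow the terms of (0.1539 + 0.8461)^3.
P(M) = 0.1539^3 = 0.003645
P(M+2) = 3 × 0.1539^2 × 0.8461^1 = 0.060120
P(M+4) = 3 × 0.1539^1 × 0.8461^2 = 0.330524
P(M+6) = 0.8461^3 = 0.605710
The M+6 peak is largest (0.605710); scaling to 100 gives 0.6 : 9.9 : 54.6 : 100.0.

0.6 : 9.9 : 54.6 : 100.0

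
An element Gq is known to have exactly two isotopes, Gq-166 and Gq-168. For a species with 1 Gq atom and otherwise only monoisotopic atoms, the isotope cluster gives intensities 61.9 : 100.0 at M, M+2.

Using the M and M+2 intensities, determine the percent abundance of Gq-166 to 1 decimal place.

38.2%

Let p = fractional abundance of Gq-166. I(M+2)/I(M) = [C(1,1)·p^0·(1−p)] / p^1 = 1·(1−p)/p = 100.0/61.9 = 1.6155
(1−p)/p = 1.6155/1 = 1.6155  ⇒  p = 1/(1 + 1.6155) = 0.3823
Gq-166: 38.2%, Gq-168: 61.8%.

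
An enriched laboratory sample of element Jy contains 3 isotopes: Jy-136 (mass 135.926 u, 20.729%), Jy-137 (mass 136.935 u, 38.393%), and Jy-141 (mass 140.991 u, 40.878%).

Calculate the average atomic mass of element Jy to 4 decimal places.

Weight each isotope mass by its fractional abundance: 0.20729 × 135.926 + 0.38393 × 136.935 + 0.40878 × 140.991
= 28.17610 + 52.57345 + 57.63430 = 138.38385 u

138.3839 u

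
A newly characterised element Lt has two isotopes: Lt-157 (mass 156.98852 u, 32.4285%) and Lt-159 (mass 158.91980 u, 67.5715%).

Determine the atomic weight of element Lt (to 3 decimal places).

The abundance-weighted mean is 0.324285 × 156.98852 + 0.675715 × 158.91980
= 50.909022 + 107.384493 = 158.293515 u

158.294 u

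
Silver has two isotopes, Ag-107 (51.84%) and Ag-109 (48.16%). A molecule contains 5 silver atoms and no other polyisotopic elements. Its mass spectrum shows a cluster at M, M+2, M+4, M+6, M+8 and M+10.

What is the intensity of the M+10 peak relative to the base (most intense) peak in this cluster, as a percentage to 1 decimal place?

8.0%

(0.5184 + 0.4816)^5 gives M 0.0374, M+2 0.1739, M+4 0.3231, M+6 0.3002, M+8 0.1394, M+10 0.0259; the largest is M+4.
P(M+4) = C(5,2) × 0.5184^3 × 0.4816^2 = 10 × 0.13931407 × 0.23193856 = 0.323123 (base)
P(M+10) = C(5,5) × 0.5184^0 × 0.4816^5 = 1 × 1.0000 × 0.02590791 = 0.025908
Relative intensity = 0.025908 / 0.323123 × 100 = 8.0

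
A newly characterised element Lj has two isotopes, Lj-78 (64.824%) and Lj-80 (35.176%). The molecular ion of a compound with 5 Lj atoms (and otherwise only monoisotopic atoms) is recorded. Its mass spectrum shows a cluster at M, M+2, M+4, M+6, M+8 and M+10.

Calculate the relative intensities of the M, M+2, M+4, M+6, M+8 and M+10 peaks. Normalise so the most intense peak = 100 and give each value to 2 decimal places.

Expanding (0.64824 + 0.35176)^5:
P(M) = 0.64824^5 = 0.114467
P(M+2) = 5 × 0.64824^4 × 0.35176^1 = 0.310570
P(M+4) = 10 × 0.64824^3 × 0.35176^2 = 0.337055
P(M+6) = 10 × 0.64824^2 × 0.35176^3 = 0.182899
P(M+8) = 5 × 0.64824^1 × 0.35176^4 = 0.049624
P(M+10) = 0.35176^5 = 0.005386
The M+4 peak is largest (0.337055); scaling to 100 gives 33.96 : 92.14 : 100.00 : 54.26 : 14.72 : 1.60.

33.96 : 92.14 : 100.00 : 54.26 : 14.72 : 1.60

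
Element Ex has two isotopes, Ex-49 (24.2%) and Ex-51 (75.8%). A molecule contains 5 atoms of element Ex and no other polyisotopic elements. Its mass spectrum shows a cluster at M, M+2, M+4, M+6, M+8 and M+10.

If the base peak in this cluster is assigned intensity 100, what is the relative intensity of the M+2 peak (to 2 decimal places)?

Binomial terms of (0.242 + 0.758)^5: M 0.0008, M+2 0.0130, M+4 0.0814, M+6 0.2551, M+8 0.3994, M+10 0.2502 → M+8 is the base peak.
P(M+8) = C(5,4) × 0.242^1 × 0.758^4 = 5 × 0.2420 × 0.33012379 = 0.399450 (base)
P(M+2) = C(5,1) × 0.242^4 × 0.758^1 = 5 × 0.00342974 × 0.7580 = 0.012999
Relative intensity = 0.012999 / 0.399450 × 100 = 3.25

3.25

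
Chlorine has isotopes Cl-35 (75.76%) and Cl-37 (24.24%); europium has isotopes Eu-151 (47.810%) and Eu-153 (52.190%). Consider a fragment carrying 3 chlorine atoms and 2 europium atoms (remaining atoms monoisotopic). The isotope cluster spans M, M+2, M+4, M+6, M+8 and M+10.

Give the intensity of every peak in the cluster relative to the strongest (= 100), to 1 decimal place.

27.8 : 87.4 : 100.0 : 51.4 : 12.2 : 1.1

Chlorine pattern (n=3): 0.4348304 : 0.41738208 : 0.13354464 : 0.01424288
Europium pattern (n=2): 0.22857961 : 0.49904078 : 0.27237961
Convolve the two distributions (both contribute in 2-u steps):
  M: 0.4348304×0.22857961 = 0.099393
  M+2: 0.4348304×0.49904078 + 0.41738208×0.22857961 = 0.312403
  M+4: 0.4348304×0.27237961 + 0.41738208×0.49904078 + 0.13354464×0.22857961 = 0.357255
  M+6: 0.41738208×0.27237961 + 0.13354464×0.49904078 + 0.01424288×0.22857961 = 0.183586
  M+8: 0.13354464×0.27237961 + 0.01424288×0.49904078 = 0.043483
  M+10: 0.01424288×0.27237961 = 0.003879
Scale to base peak (0.357255) = 100: 27.8 : 87.4 : 100.0 : 51.4 : 12.2 : 1.1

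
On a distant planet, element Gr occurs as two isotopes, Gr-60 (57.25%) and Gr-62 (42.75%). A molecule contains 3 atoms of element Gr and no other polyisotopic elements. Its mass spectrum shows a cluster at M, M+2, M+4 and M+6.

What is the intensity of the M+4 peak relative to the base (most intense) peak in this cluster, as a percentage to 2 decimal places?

74.67%

Binomial terms of (0.5725 + 0.4275)^3: M 0.1876, M+2 0.4203, M+4 0.3139, M+6 0.0781 → M+2 is the base peak.
P(M+2) = C(3,1) × 0.5725^2 × 0.4275^1 = 3 × 0.32775625 × 0.4275 = 0.420347 (base)
P(M+4) = C(3,2) × 0.5725^1 × 0.4275^2 = 3 × 0.5725 × 0.18275625 = 0.313884
Relative intensity = 0.313884 / 0.420347 × 100 = 74.67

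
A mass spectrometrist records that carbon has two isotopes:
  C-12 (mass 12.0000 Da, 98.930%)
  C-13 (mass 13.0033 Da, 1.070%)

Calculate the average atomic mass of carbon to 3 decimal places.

12.011 Da

Weight each isotope mass by its fractional abundance: 0.98930 × 12.0000 + 0.01070 × 13.0033
= 11.87160 + 0.13914 = 12.01074 Da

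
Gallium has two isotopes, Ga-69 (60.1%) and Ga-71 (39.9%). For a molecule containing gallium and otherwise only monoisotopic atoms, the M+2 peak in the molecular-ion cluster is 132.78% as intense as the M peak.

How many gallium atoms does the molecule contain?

2

With n Ga atoms, P(M+2)/P(M) = C(n,1)·p^(n−1)q / p^n = n·q/p = n · 0.399/0.601.
n = 1.3278 × 0.601/0.399 = 2.00 ≈ 2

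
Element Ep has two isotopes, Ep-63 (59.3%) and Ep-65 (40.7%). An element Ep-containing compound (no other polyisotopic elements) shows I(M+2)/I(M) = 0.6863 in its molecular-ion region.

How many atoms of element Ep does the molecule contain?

1

With n Ep atoms, P(M+2)/P(M) = C(n,1)·p^(n−1)q / p^n = n·q/p = n · 0.407/0.593.
n = 0.6863 × 0.593/0.407 = 1.00 ≈ 1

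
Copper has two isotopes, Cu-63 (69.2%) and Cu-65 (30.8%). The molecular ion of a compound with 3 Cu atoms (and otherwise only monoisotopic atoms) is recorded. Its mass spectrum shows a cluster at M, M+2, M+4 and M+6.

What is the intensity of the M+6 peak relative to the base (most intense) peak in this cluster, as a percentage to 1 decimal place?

6.6%

(0.692 + 0.308)^3 gives M 0.3314, M+2 0.4425, M+4 0.1969, M+6 0.0292; the largest is M+2.
P(M+2) = C(3,1) × 0.692^2 × 0.308^1 = 3 × 0.478864 × 0.3080 = 0.442470 (base)
P(M+6) = C(3,3) × 0.692^0 × 0.308^3 = 1 × 1.0000 × 0.02921811 = 0.029218
Relative intensity = 0.029218 / 0.442470 × 100 = 6.6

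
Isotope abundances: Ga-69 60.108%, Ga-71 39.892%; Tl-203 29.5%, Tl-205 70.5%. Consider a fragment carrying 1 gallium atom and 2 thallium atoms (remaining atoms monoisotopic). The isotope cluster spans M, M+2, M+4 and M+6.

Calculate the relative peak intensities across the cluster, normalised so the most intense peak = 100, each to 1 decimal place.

11.3 : 61.3 : 100.0 : 42.7

Gallium pattern (n=1): 0.60108 : 0.39892
Thallium pattern (n=2): 0.087025 : 0.41595 : 0.497025
Convolve the two distributions (both contribute in 2-u steps):
  M: 0.60108×0.087025 = 0.052309
  M+2: 0.60108×0.41595 + 0.39892×0.087025 = 0.284735
  M+4: 0.60108×0.497025 + 0.39892×0.41595 = 0.464683
  M+6: 0.39892×0.497025 = 0.198273
Scale to base peak (0.464683) = 100: 11.3 : 61.3 : 100.0 : 42.7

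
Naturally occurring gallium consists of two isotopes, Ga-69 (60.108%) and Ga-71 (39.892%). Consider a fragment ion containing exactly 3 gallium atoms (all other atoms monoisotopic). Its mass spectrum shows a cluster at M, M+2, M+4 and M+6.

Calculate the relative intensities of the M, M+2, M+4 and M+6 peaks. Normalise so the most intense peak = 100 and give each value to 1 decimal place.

Each Ga atom is independently Ga-69 (p = 0.60108) or Ga-71 (q = 0.39892); the cluster is the binomial expansion (p + q)^3.
P(M) = 0.60108^3 = 0.217169
P(M+2) = 3 × 0.60108^2 × 0.39892^1 = 0.432386
P(M+4) = 3 × 0.60108^1 × 0.39892^2 = 0.286963
P(M+6) = 0.39892^3 = 0.063483
The M+2 peak is largest (0.432386); scaling to 100 gives 50.2 : 100.0 : 66.4 : 14.7.

50.2 : 100.0 : 66.4 : 14.7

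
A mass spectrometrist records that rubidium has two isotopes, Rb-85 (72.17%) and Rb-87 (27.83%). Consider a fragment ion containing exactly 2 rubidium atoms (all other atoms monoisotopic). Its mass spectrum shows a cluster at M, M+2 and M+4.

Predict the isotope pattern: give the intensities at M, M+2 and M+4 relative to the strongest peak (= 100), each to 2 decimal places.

100.00 : 77.12 : 14.87

Expanding (0.7217 + 0.2783)^2:
P(M) = 0.7217^2 = 0.520851
P(M+2) = 2 × 0.7217^1 × 0.2783^1 = 0.401698
P(M+4) = 0.2783^2 = 0.077451
The M peak is largest (0.520851); scaling to 100 gives 100.00 : 77.12 : 14.87.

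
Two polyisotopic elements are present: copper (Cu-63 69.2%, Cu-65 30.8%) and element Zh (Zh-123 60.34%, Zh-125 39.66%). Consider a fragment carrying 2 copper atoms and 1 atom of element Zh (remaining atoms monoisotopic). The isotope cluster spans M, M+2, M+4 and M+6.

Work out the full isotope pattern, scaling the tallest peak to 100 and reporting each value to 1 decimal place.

Copper pattern (n=2): 0.478864 : 0.426272 : 0.094864
Element Zh pattern (n=1): 0.6034 : 0.3966
Convolve the two distributions (both contribute in 2-u steps):
  M: 0.478864×0.6034 = 0.288947
  M+2: 0.478864×0.3966 + 0.426272×0.6034 = 0.447130
  M+4: 0.426272×0.3966 + 0.094864×0.6034 = 0.226300
  M+6: 0.094864×0.3966 = 0.037623
Scale to base peak (0.447130) = 100: 64.6 : 100.0 : 50.6 : 8.4

64.6 : 100.0 : 50.6 : 8.4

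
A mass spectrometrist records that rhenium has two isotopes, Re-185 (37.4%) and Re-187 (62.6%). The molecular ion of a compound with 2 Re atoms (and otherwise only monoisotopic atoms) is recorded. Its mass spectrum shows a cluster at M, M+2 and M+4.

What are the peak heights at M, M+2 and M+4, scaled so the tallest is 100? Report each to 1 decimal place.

29.9 : 100.0 : 83.7

Each Re atom is independently Re-185 (p = 0.374) or Re-187 (q = 0.626); the cluster is the binomial expansion (p + q)^2.
P(M) = 0.374^2 = 0.139876
P(M+2) = 2 × 0.374^1 × 0.626^1 = 0.468248
P(M+4) = 0.626^2 = 0.391876
The M+2 peak is largest (0.468248); scaling to 100 gives 29.9 : 100.0 : 83.7.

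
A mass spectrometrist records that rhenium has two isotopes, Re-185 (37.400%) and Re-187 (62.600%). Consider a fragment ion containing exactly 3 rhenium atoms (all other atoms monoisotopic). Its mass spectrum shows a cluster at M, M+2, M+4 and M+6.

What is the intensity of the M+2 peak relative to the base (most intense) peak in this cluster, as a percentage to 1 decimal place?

Binomial terms of (0.37400 + 0.62600)^3: M 0.0523, M+2 0.2627, M+4 0.4397, M+6 0.2453 → M+4 is the base peak.
P(M+4) = C(3,2) × 0.37400^1 × 0.62600^2 = 3 × 0.3740 × 0.391876 = 0.439685 (base)
P(M+2) = C(3,1) × 0.37400^2 × 0.62600^1 = 3 × 0.139876 × 0.6260 = 0.262687
Relative intensity = 0.262687 / 0.439685 × 100 = 59.7

59.7%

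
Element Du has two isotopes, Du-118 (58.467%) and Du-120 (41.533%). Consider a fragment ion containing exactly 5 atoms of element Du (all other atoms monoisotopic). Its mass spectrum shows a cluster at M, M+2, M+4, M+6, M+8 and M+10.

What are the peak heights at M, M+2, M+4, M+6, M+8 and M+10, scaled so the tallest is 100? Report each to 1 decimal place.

Each Du atom is independently Du-118 (p = 0.58467) or Du-120 (q = 0.41533); the cluster is the binomial expansion (p + q)^5.
P(M) = 0.58467^5 = 0.068321
P(M+2) = 5 × 0.58467^4 × 0.41533^1 = 0.242665
P(M+4) = 10 × 0.58467^3 × 0.41533^2 = 0.344762
P(M+6) = 10 × 0.58467^2 × 0.41533^3 = 0.244907
P(M+8) = 5 × 0.58467^1 × 0.41533^4 = 0.086987
P(M+10) = 0.41533^5 = 0.012359
The M+4 peak is largest (0.344762); scaling to 100 gives 19.8 : 70.4 : 100.0 : 71.0 : 25.2 : 3.6.

19.8 : 70.4 : 100.0 : 71.0 : 25.2 : 3.6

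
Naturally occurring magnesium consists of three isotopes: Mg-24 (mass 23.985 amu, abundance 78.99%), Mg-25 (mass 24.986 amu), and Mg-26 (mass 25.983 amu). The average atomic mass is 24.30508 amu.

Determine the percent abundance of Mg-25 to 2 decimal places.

Let x and y be the fractions of Mg-25 and Mg-26. Then x + y = 1 − 0.7899 = 0.2101 and 24.986x + 25.983y = 24.30508 − 0.7899×23.985 = 5.3593285.
Substituting: 24.986x + 25.983(0.2101 − x) = 5.3593285
(24.986 − 25.983)x = -0.0996998  ⇒  x = 0.10000, y = 0.11010
Mg-25: 10.00%, Mg-26: 11.01%.

10.00%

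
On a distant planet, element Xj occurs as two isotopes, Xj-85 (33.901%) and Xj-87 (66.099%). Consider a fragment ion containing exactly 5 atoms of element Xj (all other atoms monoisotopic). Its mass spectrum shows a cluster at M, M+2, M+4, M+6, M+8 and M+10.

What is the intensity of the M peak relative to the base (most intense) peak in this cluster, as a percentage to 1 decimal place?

1.3%

(0.33901 + 0.66099)^5 gives M 0.0045, M+2 0.0437, M+4 0.1702, M+6 0.3319, M+8 0.3236, M+10 0.1262; the largest is M+6.
P(M+6) = C(5,3) × 0.33901^2 × 0.66099^3 = 10 × 0.11492778 × 0.28879167 = 0.331902 (base)
P(M) = C(5,0) × 0.33901^5 × 0.66099^0 = 1 × 0.00447778 × 1.0000 = 0.004478
Relative intensity = 0.004478 / 0.331902 × 100 = 1.3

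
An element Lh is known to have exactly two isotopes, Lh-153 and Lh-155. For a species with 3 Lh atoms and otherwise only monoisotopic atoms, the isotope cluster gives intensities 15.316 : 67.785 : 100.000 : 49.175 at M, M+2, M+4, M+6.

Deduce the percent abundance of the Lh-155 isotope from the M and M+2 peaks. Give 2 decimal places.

59.60%

If p is the fraction of Lh that is Lh-153, then I(M+2)/I(M) = [C(3,1)·p^2·(1−p)] / p^3 = 3·(1−p)/p = 67.785/15.316 = 4.4258
(1−p)/p = 4.4258/3 = 1.4753  ⇒  p = 1/(1 + 1.4753) = 0.4040
Lh-153: 40.40%, Lh-155: 59.60%.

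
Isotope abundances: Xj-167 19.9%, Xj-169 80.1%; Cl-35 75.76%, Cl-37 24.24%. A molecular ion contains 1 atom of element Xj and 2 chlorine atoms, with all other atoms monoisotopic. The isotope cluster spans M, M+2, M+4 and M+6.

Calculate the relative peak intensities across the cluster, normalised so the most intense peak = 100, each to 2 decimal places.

Element Xj pattern (n=1): 0.1990 : 0.8010
Chlorine pattern (n=2): 0.57395776 : 0.36728448 : 0.05875776
Convolve the two distributions (both contribute in 2-u steps):
  M: 0.1990×0.57395776 = 0.114218
  M+2: 0.1990×0.36728448 + 0.8010×0.57395776 = 0.532830
  M+4: 0.1990×0.05875776 + 0.8010×0.36728448 = 0.305888
  M+6: 0.8010×0.05875776 = 0.047065
Scale to base peak (0.532830) = 100: 21.44 : 100.00 : 57.41 : 8.83

21.44 : 100.00 : 57.41 : 8.83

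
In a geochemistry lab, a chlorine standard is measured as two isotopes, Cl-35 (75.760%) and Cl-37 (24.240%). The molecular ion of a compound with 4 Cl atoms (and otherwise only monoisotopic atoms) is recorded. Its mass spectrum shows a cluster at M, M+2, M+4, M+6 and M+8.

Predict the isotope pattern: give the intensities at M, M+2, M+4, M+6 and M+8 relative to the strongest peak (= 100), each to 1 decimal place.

78.1 : 100.0 : 48.0 : 10.2 : 0.8

Expanding (0.75760 + 0.24240)^4:
P(M) = 0.75760^4 = 0.329428
P(M+2) = 4 × 0.75760^3 × 0.24240^1 = 0.421612
P(M+4) = 6 × 0.75760^2 × 0.24240^2 = 0.202347
P(M+6) = 4 × 0.75760^1 × 0.24240^3 = 0.043162
P(M+8) = 0.24240^4 = 0.003452
The M+2 peak is largest (0.421612); scaling to 100 gives 78.1 : 100.0 : 48.0 : 10.2 : 0.8.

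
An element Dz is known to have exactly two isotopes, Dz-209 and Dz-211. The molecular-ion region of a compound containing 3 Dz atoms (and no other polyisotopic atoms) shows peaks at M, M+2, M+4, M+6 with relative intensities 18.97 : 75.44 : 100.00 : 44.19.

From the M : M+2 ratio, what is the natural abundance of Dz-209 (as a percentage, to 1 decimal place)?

Write p for the Dz-209 fraction. I(M+2)/I(M) = [C(3,1)·p^2·(1−p)] / p^3 = 3·(1−p)/p = 75.44/18.97 = 3.9768
(1−p)/p = 3.9768/3 = 1.3256  ⇒  p = 1/(1 + 1.3256) = 0.4300
Dz-209: 43.0%, Dz-211: 57.0%.

43.0%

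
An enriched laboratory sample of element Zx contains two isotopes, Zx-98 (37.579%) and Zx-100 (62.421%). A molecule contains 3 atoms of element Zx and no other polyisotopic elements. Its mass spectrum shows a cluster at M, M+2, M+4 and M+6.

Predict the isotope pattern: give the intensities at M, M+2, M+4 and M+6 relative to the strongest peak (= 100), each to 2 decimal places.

Expanding (0.37579 + 0.62421)^3:
P(M) = 0.37579^3 = 0.053068
P(M+2) = 3 × 0.37579^2 × 0.62421^1 = 0.264449
P(M+4) = 3 × 0.37579^1 × 0.62421^2 = 0.439266
P(M+6) = 0.62421^3 = 0.243216
The M+4 peak is largest (0.439266); scaling to 100 gives 12.08 : 60.20 : 100.00 : 55.37.

12.08 : 60.20 : 100.00 : 55.37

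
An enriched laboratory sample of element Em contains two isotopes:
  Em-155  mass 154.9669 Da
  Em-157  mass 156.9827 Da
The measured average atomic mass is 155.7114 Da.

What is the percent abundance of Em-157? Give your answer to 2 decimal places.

Writing the weighted mean with unknown fraction x of Em-155:
154.9669·x + 156.9827·(1 − x) = 155.7114
(154.9669 − 156.9827)·x = 155.7114 − 156.9827
x = -1.2713 / -2.0158 = 0.63067 → 63.07% Em-155, 36.93% Em-157.

36.93%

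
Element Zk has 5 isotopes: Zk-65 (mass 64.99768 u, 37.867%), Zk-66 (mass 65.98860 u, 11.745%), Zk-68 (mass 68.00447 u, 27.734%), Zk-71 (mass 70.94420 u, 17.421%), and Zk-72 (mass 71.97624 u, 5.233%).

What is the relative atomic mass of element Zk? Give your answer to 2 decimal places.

67.35 u

The abundance-weighted mean is 0.37867 × 64.99768 + 0.11745 × 65.98860 + 0.27734 × 68.00447 + 0.17421 × 70.94420 + 0.05233 × 71.97624
= 24.612671 + 7.750361 + 18.860360 + 12.359189 + 3.766517 = 67.349098 u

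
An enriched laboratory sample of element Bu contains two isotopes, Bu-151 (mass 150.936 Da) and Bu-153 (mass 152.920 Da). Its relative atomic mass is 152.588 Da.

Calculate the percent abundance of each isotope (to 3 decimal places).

Let x be the fractional abundance of Bu-151; then Bu-153 has abundance 1 − x.
150.936·x + 152.920·(1 − x) = 152.588
(150.936 − 152.920)·x = 152.588 − 152.920
x = -0.332 / -1.984 = 0.16734 → 16.734% Bu-151, 83.266% Bu-153.

Bu-151: 16.734%, Bu-153: 83.266%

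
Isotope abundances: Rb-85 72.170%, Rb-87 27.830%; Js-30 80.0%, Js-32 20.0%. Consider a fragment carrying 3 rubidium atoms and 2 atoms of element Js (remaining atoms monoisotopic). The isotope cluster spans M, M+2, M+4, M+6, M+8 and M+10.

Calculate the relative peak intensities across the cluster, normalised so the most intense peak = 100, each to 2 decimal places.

Rubidium pattern (n=3): 0.37589809 : 0.43485841 : 0.16768892 : 0.02155458
Element Js pattern (n=2): 0.6400 : 0.3200 : 0.0400
Convolve the two distributions (both contribute in 2-u steps):
  M: 0.37589809×0.6400 = 0.240575
  M+2: 0.37589809×0.3200 + 0.43485841×0.6400 = 0.398597
  M+4: 0.37589809×0.0400 + 0.43485841×0.3200 + 0.16768892×0.6400 = 0.261512
  M+6: 0.43485841×0.0400 + 0.16768892×0.3200 + 0.02155458×0.6400 = 0.084850
  M+8: 0.16768892×0.0400 + 0.02155458×0.3200 = 0.013605
  M+10: 0.02155458×0.0400 = 0.000862
Scale to base peak (0.398597) = 100: 60.36 : 100.00 : 65.61 : 21.29 : 3.41 : 0.22

60.36 : 100.00 : 65.61 : 21.29 : 3.41 : 0.22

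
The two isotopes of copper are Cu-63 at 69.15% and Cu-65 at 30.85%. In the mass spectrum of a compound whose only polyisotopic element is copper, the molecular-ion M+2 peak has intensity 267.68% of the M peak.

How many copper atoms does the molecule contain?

The M+2/M ratio from n Cu atoms is n · q/p = n · 0.3085/0.6915.
n = 2.6768 × 0.6915/0.3085 = 6.00 ≈ 6

6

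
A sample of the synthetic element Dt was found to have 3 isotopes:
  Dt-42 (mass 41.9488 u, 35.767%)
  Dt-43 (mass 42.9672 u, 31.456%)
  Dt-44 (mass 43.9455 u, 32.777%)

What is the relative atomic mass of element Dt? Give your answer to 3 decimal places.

42.924 u

Weight each isotope mass by its fractional abundance: 0.35767 × 41.9488 + 0.31456 × 42.9672 + 0.32777 × 43.9455
= 15.00383 + 13.51576 + 14.40402 = 42.92361 u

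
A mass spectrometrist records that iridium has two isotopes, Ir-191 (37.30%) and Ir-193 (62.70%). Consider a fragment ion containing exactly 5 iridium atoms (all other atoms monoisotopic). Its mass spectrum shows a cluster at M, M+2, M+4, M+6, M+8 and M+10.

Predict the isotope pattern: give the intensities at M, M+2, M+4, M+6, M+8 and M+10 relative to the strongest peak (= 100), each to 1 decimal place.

The 5 Ir atoms are independent, so intensities follow the terms of (0.3730 + 0.6270)^5.
P(M) = 0.3730^5 = 0.007220
P(M+2) = 5 × 0.3730^4 × 0.6270^1 = 0.060684
P(M+4) = 10 × 0.3730^3 × 0.6270^2 = 0.204015
P(M+6) = 10 × 0.3730^2 × 0.6270^3 = 0.342942
P(M+8) = 5 × 0.3730^1 × 0.6270^4 = 0.288237
P(M+10) = 0.6270^5 = 0.096903
The M+6 peak is largest (0.342942); scaling to 100 gives 2.1 : 17.7 : 59.5 : 100.0 : 84.0 : 28.3.

2.1 : 17.7 : 59.5 : 100.0 : 84.0 : 28.3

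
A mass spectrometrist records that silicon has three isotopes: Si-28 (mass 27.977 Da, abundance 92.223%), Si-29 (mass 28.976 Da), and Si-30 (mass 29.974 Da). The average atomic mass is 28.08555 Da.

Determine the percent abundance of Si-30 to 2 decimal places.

3.09%

Let x and y be the fractions of Si-29 and Si-30. Then x + y = 1 − 0.92223 = 0.07777 and 28.976x + 29.974y = 28.08555 − 0.92223×27.977 = 2.28432129.
Substituting: 28.976x + 29.974(0.07777 − x) = 2.28432129
(28.976 − 29.974)x = -0.04675669  ⇒  x = 0.04685, y = 0.03092
Si-29: 4.69%, Si-30: 3.09%.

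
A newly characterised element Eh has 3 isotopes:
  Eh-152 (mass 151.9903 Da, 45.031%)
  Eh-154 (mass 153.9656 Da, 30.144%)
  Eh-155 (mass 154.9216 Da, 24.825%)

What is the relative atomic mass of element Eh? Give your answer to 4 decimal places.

Average mass = Σ (abundance × isotope mass) = 0.45031 × 151.9903 + 0.30144 × 153.9656 + 0.24825 × 154.9216
= 68.44275 + 46.41139 + 38.45929 = 153.31343 Da

153.3134 Da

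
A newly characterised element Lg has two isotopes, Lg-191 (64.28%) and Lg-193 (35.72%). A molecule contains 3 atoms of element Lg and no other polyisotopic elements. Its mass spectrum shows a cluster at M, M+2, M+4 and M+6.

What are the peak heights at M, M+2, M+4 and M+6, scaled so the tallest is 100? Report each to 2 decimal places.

Each Lg atom is independently Lg-191 (p = 0.6428) or Lg-193 (q = 0.3572); the cluster is the binomial expansion (p + q)^3.
P(M) = 0.6428^3 = 0.265600
P(M+2) = 3 × 0.6428^2 × 0.3572^1 = 0.442776
P(M+4) = 3 × 0.6428^1 × 0.3572^2 = 0.246048
P(M+6) = 0.3572^3 = 0.045576
The M+2 peak is largest (0.442776); scaling to 100 gives 59.99 : 100.00 : 55.57 : 10.29.

59.99 : 100.00 : 55.57 : 10.29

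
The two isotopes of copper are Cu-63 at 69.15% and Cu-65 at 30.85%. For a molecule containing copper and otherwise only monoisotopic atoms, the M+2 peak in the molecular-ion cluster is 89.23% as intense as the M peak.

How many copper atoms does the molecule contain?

With n Cu atoms, P(M+2)/P(M) = C(n,1)·p^(n−1)q / p^n = n·q/p = n · 0.3085/0.6915.
n = 0.8923 × 0.6915/0.3085 = 2.00 ≈ 2

2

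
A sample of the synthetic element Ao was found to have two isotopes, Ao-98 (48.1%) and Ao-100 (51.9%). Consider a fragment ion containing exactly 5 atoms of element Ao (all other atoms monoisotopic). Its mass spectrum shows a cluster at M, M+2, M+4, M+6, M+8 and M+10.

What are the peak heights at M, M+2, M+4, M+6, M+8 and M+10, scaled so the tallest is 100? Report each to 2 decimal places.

Expanding (0.481 + 0.519)^5:
P(M) = 0.481^5 = 0.025747
P(M+2) = 5 × 0.481^4 × 0.519^1 = 0.138905
P(M+4) = 10 × 0.481^3 × 0.519^2 = 0.299757
P(M+6) = 10 × 0.481^2 × 0.519^3 = 0.323439
P(M+8) = 5 × 0.481^1 × 0.519^4 = 0.174496
P(M+10) = 0.519^5 = 0.037656
The M+6 peak is largest (0.323439); scaling to 100 gives 7.96 : 42.95 : 92.68 : 100.00 : 53.95 : 11.64.

7.96 : 42.95 : 92.68 : 100.00 : 53.95 : 11.64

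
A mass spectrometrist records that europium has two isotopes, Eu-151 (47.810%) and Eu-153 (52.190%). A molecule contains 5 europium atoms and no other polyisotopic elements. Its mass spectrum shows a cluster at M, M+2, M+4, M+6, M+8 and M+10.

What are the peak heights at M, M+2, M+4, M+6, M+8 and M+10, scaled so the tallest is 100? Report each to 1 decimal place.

The 5 Eu atoms are independent, so intensities follow the terms of (0.47810 + 0.52190)^5.
P(M) = 0.47810^5 = 0.024980
P(M+2) = 5 × 0.47810^4 × 0.52190^1 = 0.136343
P(M+4) = 10 × 0.47810^3 × 0.52190^2 = 0.297667
P(M+6) = 10 × 0.47810^2 × 0.52190^3 = 0.324937
P(M+8) = 5 × 0.47810^1 × 0.52190^4 = 0.177353
P(M+10) = 0.52190^5 = 0.038720
The M+6 peak is largest (0.324937); scaling to 100 gives 7.7 : 42.0 : 91.6 : 100.0 : 54.6 : 11.9.

7.7 : 42.0 : 91.6 : 100.0 : 54.6 : 11.9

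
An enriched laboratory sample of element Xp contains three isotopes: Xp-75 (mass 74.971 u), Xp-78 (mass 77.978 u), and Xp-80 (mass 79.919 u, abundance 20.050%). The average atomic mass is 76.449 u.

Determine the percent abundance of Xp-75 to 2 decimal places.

63.79%

Let x and y be the fractions of Xp-75 and Xp-78. Then x + y = 1 − 0.20050 = 0.79950 and 74.971x + 77.978y = 76.449 − 0.20050×79.919 = 60.4252405.
Substituting: 74.971x + 77.978(0.79950 − x) = 60.4252405
(74.971 − 77.978)x = -1.9181705  ⇒  x = 0.63790, y = 0.16160
Xp-75: 63.79%, Xp-78: 16.16%.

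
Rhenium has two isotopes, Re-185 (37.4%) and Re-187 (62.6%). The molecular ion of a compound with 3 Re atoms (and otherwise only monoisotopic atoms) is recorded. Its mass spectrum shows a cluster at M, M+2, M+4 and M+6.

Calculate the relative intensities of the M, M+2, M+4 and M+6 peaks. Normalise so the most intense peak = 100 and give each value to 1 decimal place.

Each Re atom is independently Re-185 (p = 0.374) or Re-187 (q = 0.626); the cluster is the binomial expansion (p + q)^3.
P(M) = 0.374^3 = 0.052314
P(M+2) = 3 × 0.374^2 × 0.626^1 = 0.262687
P(M+4) = 3 × 0.374^1 × 0.626^2 = 0.439685
P(M+6) = 0.626^3 = 0.245314
The M+4 peak is largest (0.439685); scaling to 100 gives 11.9 : 59.7 : 100.0 : 55.8.

11.9 : 59.7 : 100.0 : 55.8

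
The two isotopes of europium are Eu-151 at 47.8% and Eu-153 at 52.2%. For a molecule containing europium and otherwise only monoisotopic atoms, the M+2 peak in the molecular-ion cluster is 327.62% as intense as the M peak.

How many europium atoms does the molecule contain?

3

For n independent Eu atoms, I(M+2)/I(M) = n · (abundance Eu-153) / (abundance Eu-151) = n · 0.522/0.478.
n = 3.2762 × 0.478/0.522 = 3.00 ≈ 3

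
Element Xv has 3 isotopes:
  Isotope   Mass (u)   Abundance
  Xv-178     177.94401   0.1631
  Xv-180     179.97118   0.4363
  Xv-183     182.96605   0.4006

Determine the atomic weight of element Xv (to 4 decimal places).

Average mass = Σ (abundance × isotope mass) = 0.1631 × 177.94401 + 0.4363 × 179.97118 + 0.4006 × 182.96605
= 29.022668 + 78.521426 + 73.296200 = 180.840294 u

180.8403 u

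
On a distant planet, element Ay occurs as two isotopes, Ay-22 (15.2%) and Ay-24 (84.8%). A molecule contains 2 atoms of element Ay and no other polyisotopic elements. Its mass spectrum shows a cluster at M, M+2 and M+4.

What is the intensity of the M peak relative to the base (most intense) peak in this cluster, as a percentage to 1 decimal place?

3.2%

Binomial terms of (0.152 + 0.848)^2: M 0.0231, M+2 0.2578, M+4 0.7191 → M+4 is the base peak.
P(M+4) = C(2,2) × 0.152^0 × 0.848^2 = 1 × 1.0000 × 0.719104 = 0.719104 (base)
P(M) = C(2,0) × 0.152^2 × 0.848^0 = 1 × 0.023104 × 1.0000 = 0.023104
Relative intensity = 0.023104 / 0.719104 × 100 = 3.2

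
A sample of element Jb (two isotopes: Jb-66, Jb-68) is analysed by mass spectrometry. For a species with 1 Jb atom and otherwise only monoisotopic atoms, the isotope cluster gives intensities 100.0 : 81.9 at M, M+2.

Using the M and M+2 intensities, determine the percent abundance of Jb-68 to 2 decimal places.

45.02%

Let p = fractional abundance of Jb-66. I(M+2)/I(M) = [C(1,1)·p^0·(1−p)] / p^1 = 1·(1−p)/p = 81.9/100.0 = 0.8190
(1−p)/p = 0.8190/1 = 0.8190  ⇒  p = 1/(1 + 0.8190) = 0.5498
Jb-66: 54.98%, Jb-68: 45.02%.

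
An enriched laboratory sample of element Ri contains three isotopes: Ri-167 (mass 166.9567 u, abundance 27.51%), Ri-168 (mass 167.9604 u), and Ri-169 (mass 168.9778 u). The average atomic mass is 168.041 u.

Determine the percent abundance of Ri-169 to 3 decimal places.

The remaining 72.49% is split between Ri-168 (fraction x) and Ri-169 (fraction 0.7249 − x).
Substituting: 167.9604x + 168.9778(0.7249 − x) = 122.11121183
(167.9604 − 168.9778)x = -0.38079539  ⇒  x = 0.37428, y = 0.35062
Ri-168: 37.428%, Ri-169: 35.062%.

35.062%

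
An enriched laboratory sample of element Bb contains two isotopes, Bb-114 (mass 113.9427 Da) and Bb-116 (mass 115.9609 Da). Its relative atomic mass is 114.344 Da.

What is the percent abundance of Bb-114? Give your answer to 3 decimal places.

Let x be the fractional abundance of Bb-114; then Bb-116 has abundance 1 − x.
113.9427·x + 115.9609·(1 − x) = 114.344
(113.9427 − 115.9609)·x = 114.344 − 115.9609
x = -1.6169 / -2.0182 = 0.80116 → 80.116% Bb-114, 19.884% Bb-116.

80.116%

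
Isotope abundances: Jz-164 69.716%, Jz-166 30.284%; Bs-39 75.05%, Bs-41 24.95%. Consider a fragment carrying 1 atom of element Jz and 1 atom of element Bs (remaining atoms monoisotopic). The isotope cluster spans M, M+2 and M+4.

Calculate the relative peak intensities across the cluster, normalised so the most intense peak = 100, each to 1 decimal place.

Element Jz pattern (n=1): 0.69716 : 0.30284
Element Bs pattern (n=1): 0.7505 : 0.2495
Convolve the two distributions (both contribute in 2-u steps):
  M: 0.69716×0.7505 = 0.523219
  M+2: 0.69716×0.2495 + 0.30284×0.7505 = 0.401223
  M+4: 0.30284×0.2495 = 0.075559
Scale to base peak (0.523219) = 100: 100.0 : 76.7 : 14.4

100.0 : 76.7 : 14.4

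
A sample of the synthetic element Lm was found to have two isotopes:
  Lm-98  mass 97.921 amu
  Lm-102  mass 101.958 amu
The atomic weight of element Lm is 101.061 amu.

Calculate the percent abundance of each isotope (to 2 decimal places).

Lm-98: 22.22%, Lm-102: 77.78%

Let x be the fractional abundance of Lm-98; then Lm-102 has abundance 1 − x.
97.921·x + 101.958·(1 − x) = 101.061
(97.921 − 101.958)·x = 101.061 − 101.958
x = -0.897 / -4.037 = 0.22219 → 22.22% Lm-98, 77.78% Lm-102.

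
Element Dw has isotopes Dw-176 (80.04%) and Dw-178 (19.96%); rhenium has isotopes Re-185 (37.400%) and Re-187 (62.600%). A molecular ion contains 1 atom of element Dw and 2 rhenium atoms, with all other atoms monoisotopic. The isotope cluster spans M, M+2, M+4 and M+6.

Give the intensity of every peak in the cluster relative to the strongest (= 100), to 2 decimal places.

27.50 : 98.92 : 100.00 : 19.21

Element Dw pattern (n=1): 0.8004 : 0.1996
Rhenium pattern (n=2): 0.139876 : 0.468248 : 0.391876
Convolve the two distributions (both contribute in 2-u steps):
  M: 0.8004×0.139876 = 0.111957
  M+2: 0.8004×0.468248 + 0.1996×0.139876 = 0.402705
  M+4: 0.8004×0.391876 + 0.1996×0.468248 = 0.407120
  M+6: 0.1996×0.391876 = 0.078218
Scale to base peak (0.407120) = 100: 27.50 : 98.92 : 100.00 : 19.21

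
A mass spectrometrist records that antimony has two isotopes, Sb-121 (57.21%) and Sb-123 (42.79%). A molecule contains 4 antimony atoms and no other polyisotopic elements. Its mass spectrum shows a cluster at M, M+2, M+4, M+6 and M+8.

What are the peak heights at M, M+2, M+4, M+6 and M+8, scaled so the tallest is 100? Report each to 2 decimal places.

29.79 : 89.13 : 100.00 : 49.86 : 9.32

Each Sb atom is independently Sb-121 (p = 0.5721) or Sb-123 (q = 0.4279); the cluster is the binomial expansion (p + q)^4.
P(M) = 0.5721^4 = 0.107124
P(M+2) = 4 × 0.5721^3 × 0.4279^1 = 0.320493
P(M+4) = 6 × 0.5721^2 × 0.4279^2 = 0.359567
P(M+6) = 4 × 0.5721^1 × 0.4279^3 = 0.179291
P(M+8) = 0.4279^4 = 0.033525
The M+4 peak is largest (0.359567); scaling to 100 gives 29.79 : 89.13 : 100.00 : 49.86 : 9.32.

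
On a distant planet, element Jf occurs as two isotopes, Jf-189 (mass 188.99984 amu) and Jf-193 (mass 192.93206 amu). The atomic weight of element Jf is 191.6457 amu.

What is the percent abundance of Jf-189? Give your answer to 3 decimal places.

Let x be the fractional abundance of Jf-189; then Jf-193 has abundance 1 − x.
188.99984·x + 192.93206·(1 − x) = 191.6457
(188.99984 − 192.93206)·x = 191.6457 − 192.93206
x = -1.28636 / -3.93222 = 0.32713 → 32.713% Jf-189, 67.287% Jf-193.

32.713%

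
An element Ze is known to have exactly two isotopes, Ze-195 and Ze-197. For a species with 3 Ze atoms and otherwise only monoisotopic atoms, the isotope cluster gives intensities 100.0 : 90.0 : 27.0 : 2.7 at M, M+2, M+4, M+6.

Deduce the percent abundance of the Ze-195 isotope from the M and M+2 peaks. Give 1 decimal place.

76.9%

Write p for the Ze-195 fraction. I(M+2)/I(M) = [C(3,1)·p^2·(1−p)] / p^3 = 3·(1−p)/p = 90.0/100.0 = 0.9000
(1−p)/p = 0.9000/3 = 0.3000  ⇒  p = 1/(1 + 0.3000) = 0.7692
Ze-195: 76.9%, Ze-197: 23.1%.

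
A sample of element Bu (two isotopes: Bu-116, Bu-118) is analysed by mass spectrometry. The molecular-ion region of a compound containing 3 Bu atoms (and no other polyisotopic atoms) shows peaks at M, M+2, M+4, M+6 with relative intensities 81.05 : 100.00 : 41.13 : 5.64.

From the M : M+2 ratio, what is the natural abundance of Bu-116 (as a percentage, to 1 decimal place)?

70.9%

If p is the fraction of Bu that is Bu-116, then I(M+2)/I(M) = [C(3,1)·p^2·(1−p)] / p^3 = 3·(1−p)/p = 100.00/81.05 = 1.2338
(1−p)/p = 1.2338/3 = 0.4113  ⇒  p = 1/(1 + 0.4113) = 0.7086
Bu-116: 70.9%, Bu-118: 29.1%.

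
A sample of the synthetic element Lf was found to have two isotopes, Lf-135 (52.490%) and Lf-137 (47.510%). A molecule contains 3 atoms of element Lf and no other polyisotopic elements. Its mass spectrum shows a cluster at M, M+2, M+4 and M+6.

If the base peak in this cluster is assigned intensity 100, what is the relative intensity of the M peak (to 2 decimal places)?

Binomial terms of (0.52490 + 0.47510)^3: M 0.1446, M+2 0.3927, M+4 0.3554, M+6 0.1072 → M+2 is the base peak.
P(M+2) = C(3,1) × 0.52490^2 × 0.47510^1 = 3 × 0.27552001 × 0.4751 = 0.392699 (base)
P(M) = C(3,0) × 0.52490^3 × 0.47510^0 = 1 × 0.14462045 × 1.0000 = 0.144620
Relative intensity = 0.144620 / 0.392699 × 100 = 36.83

36.83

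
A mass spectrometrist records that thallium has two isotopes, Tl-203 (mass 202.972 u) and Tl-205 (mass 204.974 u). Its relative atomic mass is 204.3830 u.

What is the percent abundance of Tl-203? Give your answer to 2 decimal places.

29.52%

With x = fraction of Tl-203 (so Tl-205 is 1 − x):
202.972·x + 204.974·(1 − x) = 204.3830
(202.972 − 204.974)·x = 204.3830 − 204.974
x = -0.5910 / -2.002 = 0.29520 → 29.52% Tl-203, 70.48% Tl-205.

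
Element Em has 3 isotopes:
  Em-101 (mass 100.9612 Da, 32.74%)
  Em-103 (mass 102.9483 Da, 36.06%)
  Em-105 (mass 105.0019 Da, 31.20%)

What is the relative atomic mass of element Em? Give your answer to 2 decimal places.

The abundance-weighted mean is 0.3274 × 100.9612 + 0.3606 × 102.9483 + 0.3120 × 105.0019
= 33.05470 + 37.12316 + 32.76059 = 102.93845 Da

102.94 Da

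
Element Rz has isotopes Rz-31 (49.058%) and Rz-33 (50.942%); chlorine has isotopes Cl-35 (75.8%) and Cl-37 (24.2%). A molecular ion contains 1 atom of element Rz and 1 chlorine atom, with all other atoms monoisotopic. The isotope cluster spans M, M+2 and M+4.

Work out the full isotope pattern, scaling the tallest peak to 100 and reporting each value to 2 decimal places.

Element Rz pattern (n=1): 0.49058 : 0.50942
Chlorine pattern (n=1): 0.7580 : 0.2420
Convolve the two distributions (both contribute in 2-u steps):
  M: 0.49058×0.7580 = 0.371860
  M+2: 0.49058×0.2420 + 0.50942×0.7580 = 0.504861
  M+4: 0.50942×0.2420 = 0.123280
Scale to base peak (0.504861) = 100: 73.66 : 100.00 : 24.42

73.66 : 100.00 : 24.42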